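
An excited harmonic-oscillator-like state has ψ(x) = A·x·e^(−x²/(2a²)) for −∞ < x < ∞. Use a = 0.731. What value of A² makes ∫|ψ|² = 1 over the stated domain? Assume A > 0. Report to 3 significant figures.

The normalization condition is ∫|ψ|² dx = 1 from −∞ to ∞.
The integral (without the A² prefactor) comes out to √(π)·a^3/2.
So A² = (√(π)·a^3/2)^(−1).
Plugging in a = 0.731 yields A = 1.700.

A^2 ≈ 2.89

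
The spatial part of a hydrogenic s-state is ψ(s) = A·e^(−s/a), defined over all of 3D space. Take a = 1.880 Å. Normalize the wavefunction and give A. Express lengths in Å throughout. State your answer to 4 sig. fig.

The normalization condition is ∫|ψ|² 4πs² ds = 1 from 0 to ∞.
(Spherical symmetry: dV = 4πs² ds.)
Using ∫₀^∞ sⁿ e^(−αs) ds = n!/αⁿ⁺¹, ∫|ψ|² 4πs² ds = A²·(π·a^3).
Hence A² = 1/[π·a^3].
With a = 1.880: A² = 0.047905 and A = 0.21887.

A ≈ 0.2189 Å^(-3/2)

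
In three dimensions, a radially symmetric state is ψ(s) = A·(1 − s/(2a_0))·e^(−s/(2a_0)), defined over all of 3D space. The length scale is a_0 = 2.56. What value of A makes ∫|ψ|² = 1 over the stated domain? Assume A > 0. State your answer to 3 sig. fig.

We need A² ∫|f|² 4πs² ds = 1, taking the integral from 0 to ∞.
(Spherical symmetry: dV = 4πs² ds.)
With ∫₀^∞ s^4 e^(−αs) ds = 4!/α^5, the integral (without the A² prefactor) comes out to 8·π·a_0^3.
With a_0 = 2.56: A² = 0.002372 and A = 0.04870.

A ≈ 0.0487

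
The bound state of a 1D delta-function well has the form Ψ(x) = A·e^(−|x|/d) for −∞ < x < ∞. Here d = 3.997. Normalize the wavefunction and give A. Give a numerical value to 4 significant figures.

We need A² ∫|f|² dx = 1, taking the integral from −∞ to ∞.
With ∫₀^∞ x^0 e^(−αx) dx = 0!/α^1, with Ψ = A·e^(−|x|/d), the integral evaluates to A²·[d].
Substituting d = 3.997 gives A² = 0.25019, so A = 0.50019.

A ≈ 0.5002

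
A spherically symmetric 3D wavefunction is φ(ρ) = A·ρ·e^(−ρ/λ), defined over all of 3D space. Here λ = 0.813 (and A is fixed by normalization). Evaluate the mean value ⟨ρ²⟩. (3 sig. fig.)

⟨ρ^2⟩ ≈ 4.96

By definition ⟨ρ²⟩ = ∫ ρ^2 |φ(ρ)|² 4πρ² dρ.
Evaluating both integrals, ⟨ρ²⟩ = 15·λ^2/2.
With λ = 0.813, ⟨ρ^2⟩ = 4.957.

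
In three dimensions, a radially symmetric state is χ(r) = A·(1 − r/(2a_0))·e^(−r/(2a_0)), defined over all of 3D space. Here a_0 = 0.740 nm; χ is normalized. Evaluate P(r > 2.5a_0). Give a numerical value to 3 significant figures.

P ≈ 0.945

P = ∫ |χ|² 4πr² dr over r > 2.5a_0.
A² is fixed by ∫₀^∞ 4πr²|χ|² dr = 1, i.e. A² = (8·π·a_0^3)^(−1).
Let u = r/a_0; then A², 4π and the length scale all cancel, so P = ∫_{2.5}^{∞} u^2·(1 - u/2)^2·e^(-u) du ÷ ∫_{0}^{∞} u^2·(1 - u/2)^2·e^(-u) du.
An antiderivative of u^2·(1 - u/2)^2·e^(-u) is -(u^4/4 + u^2 + 2·u + 2)·e^(-u); evaluating from 2.5 to ∞ gives 1473·e^(-5/2)/64, while the full integral is 2.
This evaluates to P = 0.9446.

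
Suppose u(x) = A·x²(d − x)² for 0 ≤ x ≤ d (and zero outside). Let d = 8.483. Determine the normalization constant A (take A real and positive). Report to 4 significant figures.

Normalization requires ∫|u|² dx = 1, integrated from 0 to d.
Expanding the polynomial and integrating term by term, ∫|u|² dx = A²·(d^9/630).
Setting this equal to 1 gives A² = 1/(d^9/630).
With d = 8.483: A² = 0.0000027695 and A = 0.0016642.

A ≈ 0.001664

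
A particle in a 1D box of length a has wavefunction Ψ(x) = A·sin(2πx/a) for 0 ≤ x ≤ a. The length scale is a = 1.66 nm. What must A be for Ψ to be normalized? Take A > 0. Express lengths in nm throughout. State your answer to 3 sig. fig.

Normalization requires ∫|Ψ|² dx = 1, integrated from 0 to a.
∫|Ψ|² dx = A²·(a/2).
Hence A² = 1/[a/2].
Substituting a = 1.66 gives A² = 1.205, so A = 1.098.

A ≈ 1.10 nm^(-1/2)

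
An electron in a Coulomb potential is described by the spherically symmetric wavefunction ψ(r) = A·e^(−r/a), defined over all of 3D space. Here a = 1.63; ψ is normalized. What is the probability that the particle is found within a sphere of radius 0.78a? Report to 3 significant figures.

With dV = 4πr²dr, the probability is ∫|ψ|² dV over r ≤ 0.78a.
A² is fixed by ∫₀^∞ 4πr²|ψ|² dr = 1, i.e. A² = (π·a^3)^(−1).
In terms of u = r/a (A², 4π and the length scale all cancel between numerator and denominator), P = [∫_{0}^{0.78} u^2·e^(-2·u) du] / [∫_{0}^{∞} u^2·e^(-2·u) du].
An antiderivative of u^2·e^(-2·u) is -(2·u^2 + 2·u + 1)·e^(-2·u)/4; evaluating from 0 to 0.78 gives 1/4 - 4721·e^(-39/25)/5000, while the full integral is 1/4.
Taking the ratio yields P = 0.2064.

P ≈ 0.206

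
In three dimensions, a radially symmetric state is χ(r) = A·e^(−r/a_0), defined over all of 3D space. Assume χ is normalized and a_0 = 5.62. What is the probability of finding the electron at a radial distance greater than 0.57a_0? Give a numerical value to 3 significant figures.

P = ∫ |χ|² 4πr² dr over r > 0.57a_0.
Normalization gives A² = 1/(π·a_0^3).
In terms of u = r/a_0 (A², 4π and the length scale all cancel between numerator and denominator), P = [∫_{0.57}^{∞} u^2·e^(-2·u) du] / [∫_{0}^{∞} u^2·e^(-2·u) du].
With ∫ u^2·e^(-2·u) du = -(2·u^2 + 2·u + 1)·e^(-2·u)/4 + C, the region integral is ≈ 0.22306 and the full one is 1/4.
The region integral divided by the full integral gives P = 0.8922.

P ≈ 0.892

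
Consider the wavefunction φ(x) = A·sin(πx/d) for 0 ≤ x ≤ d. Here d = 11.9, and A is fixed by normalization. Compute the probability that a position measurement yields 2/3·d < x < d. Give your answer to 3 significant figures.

The probability is P = ∫ |φ|² dx over [2/3·d, d].
Since A² = 1/(d/2), this is the region integral divided by the full normalization integral.
In terms of u = x/d (A² and the length scale cancel between numerator and denominator), P = [∫_{2/3}^{1} sin(π·u)^2 du] / [∫_{0}^{1} sin(π·u)^2 du].
With ∫ sin(π·u)^2 du = u/2 - sin(2·π·u)/(4·π) + C, the region integral is -√(3)/(8·π) + 1/6 and the full one is 1/2.
Evaluating gives P = (-√(3)/4 + π/3)/π.

P ≈ 0.196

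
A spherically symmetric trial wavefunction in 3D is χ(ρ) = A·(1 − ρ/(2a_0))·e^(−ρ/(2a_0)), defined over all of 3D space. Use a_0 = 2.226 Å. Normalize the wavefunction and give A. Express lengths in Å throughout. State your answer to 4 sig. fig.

The normalization condition is ∫|χ|² 4πρ² dρ = 1 from 0 to ∞.
In 3D with spherical symmetry the volume element is 4πρ² dρ.
Using ∫₀^∞ ρⁿ e^(−αρ) dρ = n!/αⁿ⁺¹, the integral (without the A² prefactor) comes out to 8·π·a_0^3.
Substituting a_0 = 2.226 gives A² = 0.0036073, so A = 0.060061.

A ≈ 0.06006 Å^(-3/2)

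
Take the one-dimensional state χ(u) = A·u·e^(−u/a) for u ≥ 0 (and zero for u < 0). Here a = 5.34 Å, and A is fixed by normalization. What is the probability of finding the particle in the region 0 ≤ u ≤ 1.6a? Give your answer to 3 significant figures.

P = ∫_{0}^{1.6a} |χ(u)|² du.
With A² fixed by ∫|χ|² = 1, i.e. A² = (a^3/4)^(−1), substitute and integrate.
In terms of t = u/a (A² and the length scale cancel between numerator and denominator), P = [∫_{0}^{1.6} t^2·e^(-2·t) dt] / [∫_{0}^{∞} t^2·e^(-2·t) dt].
Using ∫ t^2·e^(-2·t) dt = -(2·t^2 + 2·t + 1)·e^(-2·t)/4, the numerator is 1/4 - 233·e^(-16/5)/100 and the denominator is 1/4.
The result is P = 0.6201.

P ≈ 0.620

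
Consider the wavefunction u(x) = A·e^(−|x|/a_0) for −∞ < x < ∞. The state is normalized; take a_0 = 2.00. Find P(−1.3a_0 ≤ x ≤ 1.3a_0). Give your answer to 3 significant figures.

P ≈ 0.926

P = ∫_{−1.3a_0}^{1.3a_0} |u(x)|² dx.
The normalization integral ∫|u|²dx over the whole domain equals a_0·A², and A² cancels in the ratio.
Both integrals are even about x = 0, so only the x ≥ 0 halves are needed (the factors of 2 cancel). Substituting t = x/a_0, A² and the length scale cancel in the ratio: P = ∫_{0}^{1.3} e^(-2·t) dt / ∫_{0}^{∞} e^(-2·t) dt.
With ∫ e^(-2·t) dt = -e^(-2·t)/2 + C, the region integral is 1/2 - e^(-13/5)/2 and the full one is 1/2.
The result is P = 0.9257.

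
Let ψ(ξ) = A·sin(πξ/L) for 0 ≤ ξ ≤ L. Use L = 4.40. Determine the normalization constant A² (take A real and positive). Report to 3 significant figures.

A^2 ≈ 0.455

Require ∫ |ψ|² dξ = 1 over the whole domain.
With ∫₀^L sin²(nπξ/L) dξ = L/2, the integral (without the A² prefactor) comes out to L/2.
So A² = (L/2)^(−1).
Substituting L = 4.40 gives A² = 0.4545, so A = 0.6742.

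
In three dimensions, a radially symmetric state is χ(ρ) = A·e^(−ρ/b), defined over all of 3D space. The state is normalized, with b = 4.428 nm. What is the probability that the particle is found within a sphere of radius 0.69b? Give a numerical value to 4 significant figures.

Integrate the radial probability density 4πρ²|χ|² over ρ ≤ 0.69b.
A² is fixed by ∫₀^∞ 4πρ²|χ|² dρ = 1, i.e. A² = (π·b^3)^(−1).
Let u = ρ/b; then A², 4π and the length scale all cancel, so P = ∫_{0}^{0.69} u^2·e^(-2·u) du ÷ ∫_{0}^{∞} u^2·e^(-2·u) du.
Using ∫ u^2·e^(-2·u) du = -(2·u^2 + 2·u + 1)·e^(-2·u)/4, the numerator is ≈ 0.0404225 and the denominator is 1/4.
The region integral divided by the full integral gives P = 0.16169.

P ≈ 0.1617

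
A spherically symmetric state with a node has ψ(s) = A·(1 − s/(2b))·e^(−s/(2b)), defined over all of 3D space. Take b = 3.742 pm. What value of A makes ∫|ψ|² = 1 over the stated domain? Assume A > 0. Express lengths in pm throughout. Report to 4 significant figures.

The normalization condition is ∫|ψ|² 4πs² ds = 1 from 0 to ∞.
Using ∫₀^∞ sⁿ e^(−αs) ds = n!/αⁿ⁺¹, with ψ = A·(1 − s/(2b))·e^(−s/(2b)), the integral evaluates to A²·[8·π·b^3].
Substituting b = 3.742 gives A² = 0.00075936, so A = 0.027557.

A ≈ 0.02756 pm^(-3/2)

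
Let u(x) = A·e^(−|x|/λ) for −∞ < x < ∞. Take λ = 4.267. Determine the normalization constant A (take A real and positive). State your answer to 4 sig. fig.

A ≈ 0.4841

Normalization requires ∫|u|² dx = 1, integrated from −∞ to ∞.
The integral (without the A² prefactor) comes out to λ.
So A² = (λ)^(−1).
With λ = 4.267: A² = 0.23436 and A = 0.48410.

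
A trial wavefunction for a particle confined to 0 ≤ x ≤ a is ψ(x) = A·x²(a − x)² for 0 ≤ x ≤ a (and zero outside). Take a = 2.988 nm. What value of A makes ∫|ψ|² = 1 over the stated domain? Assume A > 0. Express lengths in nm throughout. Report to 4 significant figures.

We need A² ∫|f|² dx = 1, taking the integral from 0 to a.
Expanding the polynomial and integrating term by term, ∫|ψ|² dx = A²·(a^9/630).
Plugging in a = 2.988 yields A = 0.18216.

A ≈ 0.1822 nm^(-9/2)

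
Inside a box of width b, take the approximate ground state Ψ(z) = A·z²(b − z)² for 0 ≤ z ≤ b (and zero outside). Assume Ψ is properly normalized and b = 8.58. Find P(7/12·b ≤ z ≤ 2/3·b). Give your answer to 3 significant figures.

|Ψ|² is the probability density, so P = ∫_{7/12·b}^{2/3·b} |Ψ|² dz.
The normalization integral ∫|Ψ|²dz over the whole domain equals b^9/630·A², and A² cancels in the ratio.
In terms of u = z/b (A² and the length scale cancel between numerator and denominator), P = [∫_{7/12}^{2/3} u^4·(1 - u)^4 du] / [∫_{0}^{1} u^4·(1 - u)^4 du].
Using ∫ u^4·(1 - u)^4 du = u^5·(70·u^4 - 315·u^3 + 540·u^2 - 420·u + 126)/630, the numerator is ≈ 0.00024997 and the denominator is 1/630.
Evaluating gives P = 0.1575.

P ≈ 0.157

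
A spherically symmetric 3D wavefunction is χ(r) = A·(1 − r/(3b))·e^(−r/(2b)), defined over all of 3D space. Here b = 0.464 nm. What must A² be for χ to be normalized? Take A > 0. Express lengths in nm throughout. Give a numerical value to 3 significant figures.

Normalization requires ∫|χ|² 4πr² dr = 1, integrated from 0 to ∞.
The angular integral contributes 4π, leaving ∫₀^∞ r²|χ|² dr.
Recall ∫₀^∞ r^m e^(−r/β) dr = m!·β^(m+1), with χ = A·(1 − r/(3b))·e^(−r/(2b)), the integral evaluates to A²·[8·π·b^3/3].
Hence A² = 1/[8·π·b^3/3].
With b = 0.464: A² = 1.195 and A = 1.093.

A^2 ≈ 1.19 nm^(-3)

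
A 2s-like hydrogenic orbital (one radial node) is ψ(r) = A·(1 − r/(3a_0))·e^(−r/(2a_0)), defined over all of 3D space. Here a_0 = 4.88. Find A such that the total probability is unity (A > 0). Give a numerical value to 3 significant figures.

Normalization requires ∫|ψ|² 4πr² dr = 1, integrated from 0 to ∞.
In 3D with spherical symmetry the volume element is 4πr² dr.
∫|ψ|² 4πr² dr = A²·(8·π·a_0^3/3).
Substituting a_0 = 4.88 gives A² = 0.001027, so A = 0.03205.

A ≈ 0.0320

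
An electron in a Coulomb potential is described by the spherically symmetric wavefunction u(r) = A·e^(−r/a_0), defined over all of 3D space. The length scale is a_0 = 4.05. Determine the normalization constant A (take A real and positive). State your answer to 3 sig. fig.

Require ∫ |u|² 4πr² dr = 1 over the whole domain.
(Spherical symmetry: dV = 4πr² dr.)
Recall ∫₀^∞ r^m e^(−r/β) dr = m!·β^(m+1), with u = A·e^(−r/a_0), the integral evaluates to A²·[π·a_0^3].
Plugging in a_0 = 4.05 yields A = 0.06922.

A ≈ 0.0692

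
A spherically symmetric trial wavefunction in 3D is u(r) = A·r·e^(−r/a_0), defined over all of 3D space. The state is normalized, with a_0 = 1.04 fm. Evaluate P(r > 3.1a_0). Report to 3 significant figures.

P = ∫ |u|² 4πr² dr over r > 3.1a_0.
A² is fixed by ∫₀^∞ 4πr²|u|² dr = 1, i.e. A² = (3·π·a_0^5)^(−1).
Substituting t = r/a_0, A², 4π and the length scale all cancel in the ratio: P = ∫_{3.1}^{∞} t^4·e^(-2·t) dt / ∫_{0}^{∞} t^4·e^(-2·t) dt.
Using ∫ t^4·e^(-2·t) dt = -(t^4/2 + t^3 + 3·t^2/2 + 3·t/2 + 3/4)·e^(-2·t), the numerator is ≈ 0.19438 and the denominator is 3/4.
The region integral divided by the full integral gives P = 0.2592.

P ≈ 0.259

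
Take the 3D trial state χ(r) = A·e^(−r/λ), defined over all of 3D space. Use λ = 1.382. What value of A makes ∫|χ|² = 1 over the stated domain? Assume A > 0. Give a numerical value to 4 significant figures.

Require ∫ |χ|² 4πr² dr = 1 over the whole domain.
The angular integral contributes 4π, leaving ∫₀^∞ r²|χ|² dr.
With ∫₀^∞ r^2 e^(−αr) dr = 2!/α^3, carrying out the integral gives A² · π·λ^3.
So A² = (π·λ^3)^(−1).
Plugging in λ = 1.382 yields A = 0.34727.

A ≈ 0.3473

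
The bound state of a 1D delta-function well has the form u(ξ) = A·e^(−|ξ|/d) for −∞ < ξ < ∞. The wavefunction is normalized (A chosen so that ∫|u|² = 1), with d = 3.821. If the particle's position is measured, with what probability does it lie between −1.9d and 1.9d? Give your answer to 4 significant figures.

The probability is P = ∫ |u|² dξ over [−1.9d, 1.9d].
Since A² = 1/(d), this is the region integral divided by the full normalization integral.
By symmetry take twice the ξ ≥ 0 contribution in numerator and denominator; the 2's cancel. Let t = ξ/d; then A² and the length scale cancel, so P = ∫_{0}^{1.9} e^(-2·t) dt ÷ ∫_{0}^{∞} e^(-2·t) dt.
Using ∫ e^(-2·t) dt = -e^(-2·t)/2, the numerator is 1/2 - e^(-19/5)/2 and the denominator is 1/2.
Evaluating gives P = 0.97763.

P ≈ 0.9776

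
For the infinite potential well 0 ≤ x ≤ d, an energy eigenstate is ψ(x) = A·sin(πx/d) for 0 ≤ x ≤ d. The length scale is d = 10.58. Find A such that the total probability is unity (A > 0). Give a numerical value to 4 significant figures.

Normalization requires ∫|ψ|² dx = 1, integrated from 0 to d.
With ∫₀^d sin²(nπx/d) dx = d/2, with ψ = A·sin(πx/d), the integral evaluates to A²·[d/2].
Plugging in d = 10.58 yields A = 0.43478.

A ≈ 0.4348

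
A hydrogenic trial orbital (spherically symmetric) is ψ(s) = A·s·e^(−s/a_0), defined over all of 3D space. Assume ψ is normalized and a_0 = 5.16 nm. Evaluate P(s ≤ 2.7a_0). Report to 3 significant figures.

P ≈ 0.627

P = ∫ |ψ|² 4πs² ds over s ≤ 2.7a_0.
Normalization gives A² = 1/(3·π·a_0^5).
Let u = s/a_0; then A², 4π and the length scale all cancel, so P = ∫_{0}^{2.7} u^4·e^(-2·u) du ÷ ∫_{0}^{∞} u^4·e^(-2·u) du.
An antiderivative of u^4·e^(-2·u) is -(u^4/2 + u^3 + 3·u^2/2 + 3·u/2 + 3/4)·e^(-2·u); evaluating from 0 to 2.7 gives ≈ 0.47002, while the full integral is 3/4.
The region integral divided by the full integral gives P = 0.6267.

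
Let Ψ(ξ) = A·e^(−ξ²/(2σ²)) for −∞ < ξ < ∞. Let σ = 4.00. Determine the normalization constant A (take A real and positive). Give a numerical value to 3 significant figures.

A ≈ 0.376

We need A² ∫|f|² dξ = 1, taking the integral from −∞ to ∞.
Differentiating ∫e^(−αξ²) dξ = √(π/α) under α to get the higher moments, with Ψ = A·e^(−ξ²/(2σ²)), the integral evaluates to A²·[√(π)·σ].
Setting this equal to 1 gives A² = 1/(√(π)·σ).
Substituting σ = 4.00 gives A² = 0.1410, so A = 0.3756.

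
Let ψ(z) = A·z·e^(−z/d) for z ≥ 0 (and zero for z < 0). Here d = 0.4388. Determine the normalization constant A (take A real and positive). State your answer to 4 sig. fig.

A ≈ 6.881

Normalization requires ∫|ψ|² dz = 1, integrated from 0 to ∞.
Using ∫₀^∞ zⁿ e^(−αz) dz = n!/αⁿ⁺¹, carrying out the integral gives A² · d^3/4.
Plugging in d = 0.4388 yields A = 6.8807.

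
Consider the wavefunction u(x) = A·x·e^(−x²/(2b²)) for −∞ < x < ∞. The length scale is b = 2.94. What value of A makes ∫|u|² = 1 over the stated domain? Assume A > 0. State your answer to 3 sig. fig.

Normalization requires ∫|u|² dx = 1, integrated from −∞ to ∞.
Differentiating ∫e^(−αx²) dx = √(π/α) under α to get the higher moments, ∫|u|² dx = A²·(√(π)·b^3/2).
Setting this equal to 1 gives A² = 1/(√(π)·b^3/2).
Plugging in b = 2.94 yields A = 0.2107.

A ≈ 0.211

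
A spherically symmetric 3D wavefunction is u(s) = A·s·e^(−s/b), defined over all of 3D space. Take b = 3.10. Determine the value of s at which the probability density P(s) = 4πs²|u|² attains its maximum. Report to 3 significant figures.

s ≈ 6.20

The maximum of P(s) = 4πs²|u|² occurs where its derivative vanishes.
Solving yields s = 2·b.
With b = 3.10, the most probable radial distance is 6.200.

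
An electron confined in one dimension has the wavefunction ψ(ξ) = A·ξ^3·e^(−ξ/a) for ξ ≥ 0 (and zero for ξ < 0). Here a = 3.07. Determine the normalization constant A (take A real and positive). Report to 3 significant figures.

A ≈ 0.00832

Normalization requires ∫|ψ|² dξ = 1, integrated from 0 to ∞.
Recall ∫₀^∞ ξ^m e^(−ξ/β) dξ = m!·β^(m+1), the integral (without the A² prefactor) comes out to 45·a^7/8.
Setting this equal to 1 gives A² = 1/(45·a^7/8).
Substituting a = 3.07 gives A² = 0.00006917, so A = 0.008317.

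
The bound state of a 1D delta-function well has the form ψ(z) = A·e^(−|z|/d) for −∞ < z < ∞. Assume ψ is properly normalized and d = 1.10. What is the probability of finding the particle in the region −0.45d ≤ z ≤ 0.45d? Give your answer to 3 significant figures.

P ≈ 0.593

|ψ|² is the probability density, so P = ∫_{−0.45d}^{0.45d} |ψ|² dz.
With A² fixed by ∫|ψ|² = 1, i.e. A² = (d)^(−1), substitute and integrate.
Both integrals are even about z = 0, so only the z ≥ 0 halves are needed (the factors of 2 cancel). In terms of u = z/d (A² and the length scale cancel between numerator and denominator), P = [∫_{0}^{0.45} e^(-2·u) du] / [∫_{0}^{∞} e^(-2·u) du].
An antiderivative of e^(-2·u) is -e^(-2·u)/2; evaluating from 0 to 0.45 gives 1/2 - e^(-9/10)/2, while the full integral is 1/2.
The result is P = 0.5934.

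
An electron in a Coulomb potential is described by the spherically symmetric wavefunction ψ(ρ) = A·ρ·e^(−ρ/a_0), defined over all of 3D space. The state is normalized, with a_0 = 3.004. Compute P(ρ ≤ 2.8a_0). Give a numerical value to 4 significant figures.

P = ∫ |ψ|² 4πρ² dρ over ρ ≤ 2.8a_0.
A² is fixed by ∫₀^∞ 4πρ²|ψ|² dρ = 1, i.e. A² = (3·π·a_0^5)^(−1).
Let u = ρ/a_0; then A², 4π and the length scale all cancel, so P = ∫_{0}^{2.8} u^4·e^(-2·u) du ÷ ∫_{0}^{∞} u^4·e^(-2·u) du.
An antiderivative of u^4·e^(-2·u) is -(u^4/2 + u^3 + 3·u^2/2 + 3·u/2 + 3/4)·e^(-2·u); evaluating from 0 to 2.8 gives ≈ 0.493387, while the full integral is 3/4.
Taking the ratio yields P = 0.65785.

P ≈ 0.6578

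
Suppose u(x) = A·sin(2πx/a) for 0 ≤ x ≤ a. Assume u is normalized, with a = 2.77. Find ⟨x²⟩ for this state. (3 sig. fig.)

⟨x^2⟩ ≈ 2.46

The expectation value is the |u|²-weighted average of x^2: ∫ x^2|u|² dx.
Using sin²θ = (1 − cos 2θ)/2, since the A² factors cancel between numerator and denominator, ⟨x²⟩ = -a^2/(8·π^2) + a^2/3.
With a = 2.77, ⟨x^2⟩ = 2.460.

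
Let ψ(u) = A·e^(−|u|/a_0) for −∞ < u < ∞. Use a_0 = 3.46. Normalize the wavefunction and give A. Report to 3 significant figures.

A ≈ 0.538

We need A² ∫|f|² du = 1, taking the integral from −∞ to ∞.
Carrying out the integral gives A² · a_0.
Substituting a_0 = 3.46 gives A² = 0.2890, so A = 0.5376.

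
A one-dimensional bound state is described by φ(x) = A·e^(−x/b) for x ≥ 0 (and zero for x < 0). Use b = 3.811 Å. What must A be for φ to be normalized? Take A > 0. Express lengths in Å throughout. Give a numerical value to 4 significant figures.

We need A² ∫|f|² dx = 1, taking the integral from 0 to ∞.
Using ∫₀^∞ xⁿ e^(−αx) dx = n!/αⁿ⁺¹, ∫|φ|² dx = A²·(b/2).
Hence A² = 1/[b/2].
Substituting b = 3.811 gives A² = 0.52480, so A = 0.72443.

A ≈ 0.7244 Å^(-1/2)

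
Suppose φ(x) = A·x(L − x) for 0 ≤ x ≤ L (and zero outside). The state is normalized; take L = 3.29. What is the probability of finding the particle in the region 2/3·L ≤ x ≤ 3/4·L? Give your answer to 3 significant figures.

|φ|² is the probability density, so P = ∫_{2/3·L}^{3/4·L} |φ|² dx.
With A² fixed by ∫|φ|² = 1, i.e. A² = (L^5/30)^(−1), substitute and integrate.
Let u = x/L; then A² and the length scale cancel, so P = ∫_{2/3}^{3/4} u^2·(1 - u)^2 du ÷ ∫_{0}^{1} u^2·(1 - u)^2 du.
An antiderivative of u^2·(1 - u)^2 is u^3·(6·u^2 - 15·u + 10)/30; evaluating from 2/3 to 3/4 gives ≈ 0.0035454, while the full integral is 1/30.
Evaluating gives P = 0.1064.

P ≈ 0.106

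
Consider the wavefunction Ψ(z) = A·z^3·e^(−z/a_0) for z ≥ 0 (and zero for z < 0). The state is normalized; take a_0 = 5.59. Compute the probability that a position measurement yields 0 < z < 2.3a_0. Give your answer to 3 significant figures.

P ≈ 0.182

P = ∫_{0}^{2.3a_0} |Ψ(z)|² dz.
With A² fixed by ∫|Ψ|² = 1, i.e. A² = (45·a_0^7/8)^(−1), substitute and integrate.
In terms of u = z/a_0 (A² and the length scale cancel between numerator and denominator), P = [∫_{0}^{2.3} u^6·e^(-2·u) du] / [∫_{0}^{∞} u^6·e^(-2·u) du].
Using ∫ u^6·e^(-2·u) du = -(4·u^6 + 12·u^5 + 30·u^4 + 60·u^3 + 90·u^2 + 90·u + 45)·e^(-2·u)/8, the numerator is ≈ 1.0236 and the denominator is 45/8.
Evaluating gives P = 0.1820.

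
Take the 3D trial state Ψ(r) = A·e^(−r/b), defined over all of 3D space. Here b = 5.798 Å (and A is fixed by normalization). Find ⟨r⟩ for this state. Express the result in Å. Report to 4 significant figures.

The expectation value is the |Ψ|²-weighted average of r: ∫ r|Ψ|² 4πr² dr.
Using ∫₀^∞ rⁿ e^(−αr) dr = n!/αⁿ⁺¹, evaluating both integrals, ⟨r⟩ = 3·b/2.
Putting b = 5.798 gives 8.6970.

⟨r⟩ ≈ 8.697 Å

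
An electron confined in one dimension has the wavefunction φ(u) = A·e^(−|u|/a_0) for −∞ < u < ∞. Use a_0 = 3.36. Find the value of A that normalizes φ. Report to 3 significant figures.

Require ∫ |φ|² du = 1 over the whole domain.
With ∫₀^∞ u^0 e^(−αu) du = 0!/α^1, carrying out the integral gives A² · a_0.
Hence A² = 1/[a_0].
Substituting a_0 = 3.36 gives A² = 0.2976, so A = 0.5455.

A ≈ 0.546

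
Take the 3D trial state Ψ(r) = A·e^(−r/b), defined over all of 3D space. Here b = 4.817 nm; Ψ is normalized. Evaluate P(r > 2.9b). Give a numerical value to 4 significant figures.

P = ∫ |Ψ|² 4πr² dr over r > 2.9b.
A² is fixed by ∫₀^∞ 4πr²|Ψ|² dr = 1, i.e. A² = (π·b^3)^(−1).
Substituting u = r/b, A², 4π and the length scale all cancel in the ratio: P = ∫_{2.9}^{∞} u^2·e^(-2·u) du / ∫_{0}^{∞} u^2·e^(-2·u) du.
With ∫ u^2·e^(-2·u) du = -(2·u^2 + 2·u + 1)·e^(-2·u)/4 + C, the region integral is 1181·e^(-29/5)/200 and the full one is 1/4.
Taking the ratio yields P = 0.071511.

P ≈ 0.07151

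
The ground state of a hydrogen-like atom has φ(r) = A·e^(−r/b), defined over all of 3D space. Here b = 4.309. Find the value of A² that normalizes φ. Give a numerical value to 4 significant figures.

Require ∫ |φ|² 4πr² dr = 1 over the whole domain.
Recall ∫₀^∞ r^m e^(−r/β) dr = m!·β^(m+1), the integral (without the A² prefactor) comes out to π·b^3.
So A² = (π·b^3)^(−1).
With b = 4.309: A² = 0.0039785 and A = 0.063075.

A^2 ≈ 0.003979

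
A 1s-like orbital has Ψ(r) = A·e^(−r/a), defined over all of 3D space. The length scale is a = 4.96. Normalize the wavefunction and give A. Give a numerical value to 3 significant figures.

A ≈ 0.0511

The normalization condition is ∫|Ψ|² 4πr² dr = 1 from 0 to ∞.
The angular integral contributes 4π, leaving ∫₀^∞ r²|Ψ|² dr.
Using ∫₀^∞ rⁿ e^(−αr) dr = n!/αⁿ⁺¹, carrying out the integral gives A² · π·a^3.
So A² = (π·a^3)^(−1).
With a = 4.96: A² = 0.002609 and A = 0.05107.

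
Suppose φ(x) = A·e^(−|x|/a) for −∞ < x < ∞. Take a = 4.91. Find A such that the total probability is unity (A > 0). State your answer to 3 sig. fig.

The normalization condition is ∫|φ|² dx = 1 from −∞ to ∞.
With ∫₀^∞ x^0 e^(−αx) dx = 0!/α^1, ∫|φ|² dx = A²·(a).
So A² = (a)^(−1).
Substituting a = 4.91 gives A² = 0.2037, so A = 0.4513.

A ≈ 0.451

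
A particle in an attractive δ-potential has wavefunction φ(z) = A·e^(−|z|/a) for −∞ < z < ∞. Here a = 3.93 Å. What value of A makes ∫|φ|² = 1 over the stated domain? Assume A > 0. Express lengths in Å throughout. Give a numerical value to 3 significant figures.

A ≈ 0.504 Å^(-1/2)

Require ∫ |φ|² dz = 1 over the whole domain.
With φ = A·e^(−|z|/a), the integral evaluates to A²·[a].
So A² = (a)^(−1).
Plugging in a = 3.93 yields A = 0.5044.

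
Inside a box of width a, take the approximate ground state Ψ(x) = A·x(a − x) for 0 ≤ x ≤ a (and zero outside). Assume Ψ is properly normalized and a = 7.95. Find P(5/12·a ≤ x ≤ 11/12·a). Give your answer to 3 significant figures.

P ≈ 0.648

The probability is P = ∫ |Ψ|² dx over [5/12·a, 11/12·a].
With A² fixed by ∫|Ψ|² = 1, i.e. A² = (a^5/30)^(−1), substitute and integrate.
In terms of u = x/a (A² and the length scale cancel between numerator and denominator), P = [∫_{5/12}^{11/12} u^2·(1 - u)^2 du] / [∫_{0}^{1} u^2·(1 - u)^2 du].
An antiderivative of u^2·(1 - u)^2 is u^3·(6·u^2 - 15·u + 10)/30; evaluating from 5/12 to 11/12 gives ≈ 0.021610, while the full integral is 1/30.
Evaluating gives P = 4481/6912.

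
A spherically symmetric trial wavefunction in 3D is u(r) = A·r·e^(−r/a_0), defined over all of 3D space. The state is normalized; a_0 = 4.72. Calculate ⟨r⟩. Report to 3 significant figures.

⟨r⟩ = ∫ r |u|² 4πr² dr over the full domain.
With ∫₀^∞ r^5 e^(−αr) dr = 5!/α^6, the ratio of the moment integral to the normalization integral gives ⟨r⟩ = 5·a_0/2.
With a_0 = 4.72, ⟨r⟩ = 11.80.

⟨r⟩ ≈ 11.8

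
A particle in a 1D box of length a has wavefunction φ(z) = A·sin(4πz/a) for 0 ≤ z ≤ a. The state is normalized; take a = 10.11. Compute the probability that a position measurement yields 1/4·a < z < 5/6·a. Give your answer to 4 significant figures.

P ≈ 0.5489

P = ∫_{1/4·a}^{5/6·a} |φ(z)|² dz.
Since A² = 1/(a/2), this is the region integral divided by the full normalization integral.
Let u = z/a; then A² and the length scale cancel, so P = ∫_{1/4}^{5/6} sin(4·π·u)^2 du ÷ ∫_{0}^{1} sin(4·π·u)^2 du.
With ∫ sin(4·π·u)^2 du = u/2 - sin(4·π·u)·cos(4·π·u)/(8·π) + C, the region integral is -√(3)/(32·π) + 7/24 and the full one is 1/2.
Evaluating gives P = -√(3)/(16·π) + 7/12.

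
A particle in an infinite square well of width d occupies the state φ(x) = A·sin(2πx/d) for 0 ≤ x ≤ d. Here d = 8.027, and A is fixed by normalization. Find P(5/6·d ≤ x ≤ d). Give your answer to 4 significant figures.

P = ∫_{5/6·d}^{d} |φ(x)|² dx.
Since A² = 1/(d/2), this is the region integral divided by the full normalization integral.
Substituting u = x/d, A² and the length scale cancel in the ratio: P = ∫_{5/6}^{1} sin(2·π·u)^2 du / ∫_{0}^{1} sin(2·π·u)^2 du.
Using ∫ sin(2·π·u)^2 du = u/2 - sin(4·π·u)/(8·π), the numerator is -√(3)/(16·π) + 1/12 and the denominator is 1/2.
This works out to P = (-√(3)/8 + π/6)/π.

P ≈ 0.09775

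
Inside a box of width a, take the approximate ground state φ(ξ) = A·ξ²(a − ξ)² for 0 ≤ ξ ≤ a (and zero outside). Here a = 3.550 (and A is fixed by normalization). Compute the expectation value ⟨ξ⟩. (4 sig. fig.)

⟨ξ⟩ ≈ 1.775

⟨ξ⟩ = ∫ ξ |φ|² dξ over the full domain.
Evaluating both integrals, ⟨ξ⟩ = a/2.
Putting a = 3.550 gives 1.7750.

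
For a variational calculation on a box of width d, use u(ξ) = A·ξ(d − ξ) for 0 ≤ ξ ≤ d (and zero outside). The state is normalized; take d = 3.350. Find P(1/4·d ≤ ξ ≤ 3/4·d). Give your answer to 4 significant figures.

P ≈ 0.7930

|u|² is the probability density, so P = ∫_{1/4·d}^{3/4·d} |u|² dξ.
The normalization integral ∫|u|²dξ over the whole domain equals d^5/30·A², and A² cancels in the ratio.
Let t = ξ/d; then A² and the length scale cancel, so P = ∫_{1/4}^{3/4} t^2·(1 - t)^2 dt ÷ ∫_{0}^{1} t^2·(1 - t)^2 dt.
An antiderivative of t^2·(1 - t)^2 is t^3·(6·t^2 - 15·t + 10)/30; evaluating from 1/4 to 3/4 gives 203/7680, while the full integral is 1/30.
This works out to P = 203/256.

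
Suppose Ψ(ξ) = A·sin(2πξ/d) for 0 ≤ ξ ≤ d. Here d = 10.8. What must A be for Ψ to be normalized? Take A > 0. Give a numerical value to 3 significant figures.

Require ∫ |Ψ|² dξ = 1 over the whole domain.
With ∫₀^d sin²(nπξ/d) dξ = d/2, carrying out the integral gives A² · d/2.
Hence A² = 1/[d/2].
Plugging in d = 10.8 yields A = 0.4303.

A ≈ 0.430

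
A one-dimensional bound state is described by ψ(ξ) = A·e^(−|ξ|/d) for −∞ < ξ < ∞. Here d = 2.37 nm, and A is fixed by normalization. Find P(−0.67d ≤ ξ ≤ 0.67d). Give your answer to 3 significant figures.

P ≈ 0.738

|ψ|² is the probability density, so P = ∫_{−0.67d}^{0.67d} |ψ|² dξ.
Since A² = 1/(d), this is the region integral divided by the full normalization integral.
By symmetry take twice the ξ ≥ 0 contribution in numerator and denominator; the 2's cancel. In terms of u = ξ/d (A² and the length scale cancel between numerator and denominator), P = [∫_{0}^{0.67} e^(-2·u) du] / [∫_{0}^{∞} e^(-2·u) du].
With ∫ e^(-2·u) du = -e^(-2·u)/2 + C, the region integral is 1/2 - e^(-67/50)/2 and the full one is 1/2.
This works out to P = 0.7382.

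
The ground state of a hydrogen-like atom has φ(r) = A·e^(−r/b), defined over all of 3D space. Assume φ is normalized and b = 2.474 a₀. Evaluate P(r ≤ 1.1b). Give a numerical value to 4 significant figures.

With dV = 4πr²dr, the probability is ∫|φ|² dV over r ≤ 1.1b.
Normalization gives A² = 1/(π·b^3).
In terms of u = r/b (A², 4π and the length scale all cancel between numerator and denominator), P = [∫_{0}^{1.1} u^2·e^(-2·u) du] / [∫_{0}^{∞} u^2·e^(-2·u) du].
Using ∫ u^2·e^(-2·u) du = -(2·u^2 + 2·u + 1)·e^(-2·u)/4, the numerator is 1/4 - 281·e^(-11/5)/200 and the denominator is 1/4.
This evaluates to P = 0.37729.

P ≈ 0.3773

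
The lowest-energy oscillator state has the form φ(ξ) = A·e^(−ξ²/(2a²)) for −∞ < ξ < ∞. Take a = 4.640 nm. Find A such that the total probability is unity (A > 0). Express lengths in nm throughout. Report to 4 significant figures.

Require ∫ |φ|² dξ = 1 over the whole domain.
With ∫_{−∞}^{∞} ξ^(2m) e^(−αξ²) dξ = (2m−1)!!·√π / (2^m α^(m+1/2)), ∫|φ|² dξ = A²·(√(π)·a).
Hence A² = 1/[√(π)·a].
With a = 4.640: A² = 0.12159 and A = 0.34870.

A ≈ 0.3487 nm^(-1/2)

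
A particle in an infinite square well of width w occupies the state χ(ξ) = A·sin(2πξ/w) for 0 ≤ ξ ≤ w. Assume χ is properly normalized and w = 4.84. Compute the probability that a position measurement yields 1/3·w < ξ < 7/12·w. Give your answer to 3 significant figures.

P ≈ 0.112

|χ|² is the probability density, so P = ∫_{1/3·w}^{7/12·w} |χ|² dξ.
Since A² = 1/(w/2), this is the region integral divided by the full normalization integral.
Substituting u = ξ/w, A² and the length scale cancel in the ratio: P = ∫_{1/3}^{7/12} sin(2·π·u)^2 du / ∫_{0}^{1} sin(2·π·u)^2 du.
Using ∫ sin(2·π·u)^2 du = u/2 - sin(4·π·u)/(8·π), the numerator is -√(3)/(8·π) + 1/8 and the denominator is 1/2.
This works out to P = (π - √(3))/(4·π).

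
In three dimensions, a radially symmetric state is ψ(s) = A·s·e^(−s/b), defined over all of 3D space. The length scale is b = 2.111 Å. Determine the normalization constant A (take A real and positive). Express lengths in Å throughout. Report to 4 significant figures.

Require ∫ |ψ|² 4πs² ds = 1 over the whole domain.
The angular integral contributes 4π, leaving ∫₀^∞ s²|ψ|² ds.
Using ∫₀^∞ sⁿ e^(−αs) ds = n!/αⁿ⁺¹, with ψ = A·s·e^(−s/b), the integral evaluates to A²·[3·π·b^5].
So A² = (3·π·b^5)^(−1).
Substituting b = 2.111 gives A² = 0.0025310, so A = 0.050309.

A ≈ 0.05031 Å^(-5/2)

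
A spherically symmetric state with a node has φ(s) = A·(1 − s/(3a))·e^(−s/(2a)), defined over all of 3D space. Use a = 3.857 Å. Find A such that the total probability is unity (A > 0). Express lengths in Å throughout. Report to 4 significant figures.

A ≈ 0.04561 Å^(-3/2)

We need A² ∫|f|² 4πs² ds = 1, taking the integral from 0 to ∞.
In 3D with spherical symmetry the volume element is 4πs² ds.
With φ = A·(1 − s/(3a))·e^(−s/(2a)), the integral evaluates to A²·[8·π·a^3/3].
So A² = (8·π·a^3/3)^(−1).
Plugging in a = 3.857 yields A = 0.045611.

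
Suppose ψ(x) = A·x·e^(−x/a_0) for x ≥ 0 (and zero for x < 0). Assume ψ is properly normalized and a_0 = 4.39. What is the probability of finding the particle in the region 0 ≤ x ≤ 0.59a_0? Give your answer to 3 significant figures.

P ≈ 0.116

The probability is P = ∫ |ψ|² dx over [0, 0.59a_0].
Since A² = 1/(a_0^3/4), this is the region integral divided by the full normalization integral.
Substituting u = x/a_0, A² and the length scale cancel in the ratio: P = ∫_{0}^{0.59} u^2·e^(-2·u) du / ∫_{0}^{∞} u^2·e^(-2·u) du.
Using ∫ u^2·e^(-2·u) du = -(2·u^2 + 2·u + 1)·e^(-2·u)/4, the numerator is ≈ 0.029051 and the denominator is 1/4.
Evaluating gives P = 0.1162.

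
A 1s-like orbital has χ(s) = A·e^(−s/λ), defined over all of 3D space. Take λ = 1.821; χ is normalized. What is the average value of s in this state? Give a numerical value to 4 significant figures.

⟨s⟩ ≈ 2.732

⟨s⟩ = ∫ s |χ|² 4πs² ds over the full domain.
With ∫₀^∞ s^3 e^(−αs) ds = 3!/α^4, evaluating both integrals, ⟨s⟩ = 3·λ/2.
With λ = 1.821, ⟨s⟩ = 2.7315.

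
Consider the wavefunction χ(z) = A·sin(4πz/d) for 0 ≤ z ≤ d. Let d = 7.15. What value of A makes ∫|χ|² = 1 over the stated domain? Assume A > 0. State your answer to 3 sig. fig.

Require ∫ |χ|² dz = 1 over the whole domain.
∫|χ|² dz = A²·(d/2).
Substituting d = 7.15 gives A² = 0.2797, so A = 0.5289.

A ≈ 0.529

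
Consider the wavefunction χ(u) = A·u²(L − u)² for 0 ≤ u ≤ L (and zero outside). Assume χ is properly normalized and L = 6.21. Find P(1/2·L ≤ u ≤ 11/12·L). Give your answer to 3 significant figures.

|χ|² is the probability density, so P = ∫_{1/2·L}^{11/12·L} |χ|² du.
The normalization integral ∫|χ|²du over the whole domain equals L^9/630·A², and A² cancels in the ratio.
Let t = u/L; then A² and the length scale cancel, so P = ∫_{1/2}^{11/12} t^4·(1 - t)^4 dt ÷ ∫_{0}^{1} t^4·(1 - t)^4 dt.
With ∫ t^4·(1 - t)^4 dt = t^5·(70·t^4 - 315·t^3 + 540·t^2 - 420·t + 126)/630 + C, the region integral is ≈ 0.00079305 and the full one is 1/630.
Taking the ratio, P = 0.4996.

P ≈ 0.500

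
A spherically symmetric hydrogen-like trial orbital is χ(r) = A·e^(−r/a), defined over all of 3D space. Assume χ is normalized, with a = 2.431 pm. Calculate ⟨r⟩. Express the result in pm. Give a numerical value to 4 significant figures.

By definition ⟨r⟩ = ∫ r |χ(r)|² 4πr² dr.
The ratio of the moment integral to the normalization integral gives ⟨r⟩ = 3·a/2.
Putting a = 2.431 gives 3.6465.

⟨r⟩ ≈ 3.647 pm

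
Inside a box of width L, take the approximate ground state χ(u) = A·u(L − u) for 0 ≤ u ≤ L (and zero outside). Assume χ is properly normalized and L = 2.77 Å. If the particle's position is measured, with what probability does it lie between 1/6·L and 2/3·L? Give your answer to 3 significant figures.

P ≈ 0.755

The probability is P = ∫ |χ|² du over [1/6·L, 2/3·L].
With A² fixed by ∫|χ|² = 1, i.e. A² = (L^5/30)^(−1), substitute and integrate.
Let t = u/L; then A² and the length scale cancel, so P = ∫_{1/6}^{2/3} t^2·(1 - t)^2 dt ÷ ∫_{0}^{1} t^2·(1 - t)^2 dt.
With ∫ t^2·(1 - t)^2 dt = t^3·(6·t^2 - 15·t + 10)/30 + C, the region integral is 163/6480 and the full one is 1/30.
Evaluating gives P = 163/216.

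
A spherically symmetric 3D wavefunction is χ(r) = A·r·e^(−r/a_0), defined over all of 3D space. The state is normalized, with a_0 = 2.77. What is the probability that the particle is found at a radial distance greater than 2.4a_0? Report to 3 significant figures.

Integrate the radial probability density 4πr²|χ|² over r > 2.4a_0.
A² is fixed by ∫₀^∞ 4πr²|χ|² dr = 1, i.e. A² = (3·π·a_0^5)^(−1).
In terms of u = r/a_0 (A², 4π and the length scale all cancel between numerator and denominator), P = [∫_{2.4}^{∞} u^4·e^(-2·u) du] / [∫_{0}^{∞} u^4·e^(-2·u) du].
Using ∫ u^4·e^(-2·u) du = -(u^4/2 + u^3 + 3·u^2/2 + 3·u/2 + 3/4)·e^(-2·u), the numerator is ≈ 0.35719 and the denominator is 3/4.
Taking the ratio yields P = 0.4763.

P ≈ 0.476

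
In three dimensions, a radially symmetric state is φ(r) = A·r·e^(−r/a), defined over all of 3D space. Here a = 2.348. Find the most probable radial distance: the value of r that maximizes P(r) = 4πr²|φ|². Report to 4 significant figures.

The maximum of P(r) = 4πr²|φ|² occurs where its derivative vanishes.
Solving yields r = 2·a.
With a = 2.348, the most probable radial distance is 4.6960.

r ≈ 4.696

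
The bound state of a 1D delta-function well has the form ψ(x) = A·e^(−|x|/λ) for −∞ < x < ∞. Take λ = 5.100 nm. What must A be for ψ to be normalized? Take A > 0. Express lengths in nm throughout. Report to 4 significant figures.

A ≈ 0.4428 nm^(-1/2)

Normalization requires ∫|ψ|² dx = 1, integrated from −∞ to ∞.
With ψ = A·e^(−|x|/λ), the integral evaluates to A²·[λ].
Setting this equal to 1 gives A² = 1/(λ).
Substituting λ = 5.100 gives A² = 0.19608, so A = 0.44281.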